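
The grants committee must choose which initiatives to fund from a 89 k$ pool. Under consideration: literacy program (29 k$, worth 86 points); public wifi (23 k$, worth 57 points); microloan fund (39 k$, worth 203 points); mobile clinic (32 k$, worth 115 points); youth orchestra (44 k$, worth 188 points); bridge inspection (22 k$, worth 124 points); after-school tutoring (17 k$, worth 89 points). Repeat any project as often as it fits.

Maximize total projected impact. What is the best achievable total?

496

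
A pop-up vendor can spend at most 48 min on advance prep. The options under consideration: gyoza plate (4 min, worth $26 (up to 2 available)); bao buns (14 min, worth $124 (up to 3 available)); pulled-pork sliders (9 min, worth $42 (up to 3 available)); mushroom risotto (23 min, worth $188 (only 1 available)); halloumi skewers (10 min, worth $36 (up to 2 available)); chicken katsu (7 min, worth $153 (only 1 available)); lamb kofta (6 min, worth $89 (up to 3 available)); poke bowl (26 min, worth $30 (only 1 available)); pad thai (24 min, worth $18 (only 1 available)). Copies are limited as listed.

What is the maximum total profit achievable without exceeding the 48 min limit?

608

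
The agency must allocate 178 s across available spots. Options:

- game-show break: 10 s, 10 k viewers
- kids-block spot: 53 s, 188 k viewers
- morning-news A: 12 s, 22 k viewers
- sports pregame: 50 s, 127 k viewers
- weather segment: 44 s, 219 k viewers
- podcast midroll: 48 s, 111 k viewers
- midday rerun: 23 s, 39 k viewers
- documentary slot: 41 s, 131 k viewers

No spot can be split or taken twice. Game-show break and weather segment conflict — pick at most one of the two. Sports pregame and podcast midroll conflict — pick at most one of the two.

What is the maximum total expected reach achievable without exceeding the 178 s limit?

Kids-block spot + morning-news A + weather segment + midday rerun + documentary slot uses 173 of the 178 s and totals 599.
Every other selection either busts 178 s or breaks a pairing rule or fails to beat 599.

599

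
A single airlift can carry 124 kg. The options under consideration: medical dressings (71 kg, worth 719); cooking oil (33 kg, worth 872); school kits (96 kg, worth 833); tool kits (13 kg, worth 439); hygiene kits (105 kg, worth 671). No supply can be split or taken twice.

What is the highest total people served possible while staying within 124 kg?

2030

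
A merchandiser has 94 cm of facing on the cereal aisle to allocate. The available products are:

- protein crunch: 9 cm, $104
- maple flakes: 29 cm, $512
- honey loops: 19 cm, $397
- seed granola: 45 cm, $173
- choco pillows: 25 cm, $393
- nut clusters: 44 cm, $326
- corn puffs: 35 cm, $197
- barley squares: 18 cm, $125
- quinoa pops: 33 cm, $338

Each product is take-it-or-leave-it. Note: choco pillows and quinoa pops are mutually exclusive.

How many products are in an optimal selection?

4

The maximum weekly sales within 94 cm is 1427.
For example maple flakes + honey loops + choco pillows + barley squares achieves it, using 91 cm.
All optima have 4 products.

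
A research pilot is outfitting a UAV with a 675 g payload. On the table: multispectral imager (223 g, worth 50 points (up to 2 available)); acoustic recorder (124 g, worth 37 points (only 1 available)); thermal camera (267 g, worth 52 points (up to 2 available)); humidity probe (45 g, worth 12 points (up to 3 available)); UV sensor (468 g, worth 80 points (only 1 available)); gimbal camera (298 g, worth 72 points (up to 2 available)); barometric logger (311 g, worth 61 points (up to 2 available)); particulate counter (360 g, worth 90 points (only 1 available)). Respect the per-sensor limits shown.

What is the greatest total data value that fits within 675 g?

Taking the top-ratio sensors first gives acoustic recorder + 3×humidity probe + particulate counter for 163 (619 g).
Replace acoustic recorder and humidity probe with multispectral imager: the trade gains 1 net, giving 164 at 673 g.

164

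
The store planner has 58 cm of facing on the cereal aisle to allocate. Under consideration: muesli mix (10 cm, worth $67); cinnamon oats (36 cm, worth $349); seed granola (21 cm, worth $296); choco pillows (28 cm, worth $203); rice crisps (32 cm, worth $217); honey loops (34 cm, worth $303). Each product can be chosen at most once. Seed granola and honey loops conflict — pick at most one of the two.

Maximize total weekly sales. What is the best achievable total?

645

Density check — seed granola 14.10, cinnamon oats 9.69, honey loops 8.91, choco pillows 7.25 are the best per cm.
The ratio ordering already packs tightly: cinnamon oats + seed granola, 57 cm, 645.
Nothing else feasible within 58 cm beats 645.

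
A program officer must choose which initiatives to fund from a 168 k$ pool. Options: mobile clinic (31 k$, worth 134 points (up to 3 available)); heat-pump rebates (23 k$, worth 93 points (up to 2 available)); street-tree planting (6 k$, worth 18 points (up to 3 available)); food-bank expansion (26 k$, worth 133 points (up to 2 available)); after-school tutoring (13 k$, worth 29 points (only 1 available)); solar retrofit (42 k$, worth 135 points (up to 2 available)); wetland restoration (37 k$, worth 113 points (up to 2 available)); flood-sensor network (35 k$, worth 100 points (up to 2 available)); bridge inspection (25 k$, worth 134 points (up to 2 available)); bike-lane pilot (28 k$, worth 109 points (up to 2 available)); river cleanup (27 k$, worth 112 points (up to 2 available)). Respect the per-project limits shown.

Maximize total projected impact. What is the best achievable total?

802

Ranking by ratio (projected impact/k$): bridge inspection 5.36, food-bank expansion 5.12, mobile clinic 4.32, river cleanup 4.15.
The ratio ordering already packs tightly: 2×mobile clinic + 2×food-bank expansion + 2×bridge inspection, 164 k$, 802.
Every other selection either busts 168 k$ or exceeds an availability limit or fails to beat 802.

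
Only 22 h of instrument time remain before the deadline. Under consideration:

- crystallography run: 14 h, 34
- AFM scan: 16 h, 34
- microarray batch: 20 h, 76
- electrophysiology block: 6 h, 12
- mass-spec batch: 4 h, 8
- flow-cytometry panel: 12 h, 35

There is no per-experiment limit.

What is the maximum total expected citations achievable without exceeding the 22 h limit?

76

Best packing: microarray batch — 20 h, 76 total.
The spare 2 h is too small for any remaining experiment, and no exchange beats 76.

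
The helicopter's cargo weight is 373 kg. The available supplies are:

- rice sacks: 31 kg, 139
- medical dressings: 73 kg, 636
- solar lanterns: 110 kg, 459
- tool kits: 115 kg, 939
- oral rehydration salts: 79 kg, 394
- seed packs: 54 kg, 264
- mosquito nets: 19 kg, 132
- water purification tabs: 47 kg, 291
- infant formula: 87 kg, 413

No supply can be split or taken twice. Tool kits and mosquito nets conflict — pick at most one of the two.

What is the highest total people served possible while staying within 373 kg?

Taking medical dressings + tool kits + oral rehydration salts + seed packs + water purification tabs: 368 kg used, 2524 in people served.
Next best is rice sacks + medical dressings + tool kits + water purification tabs + infant formula at 2418 (353 kg) — short by 106.

2524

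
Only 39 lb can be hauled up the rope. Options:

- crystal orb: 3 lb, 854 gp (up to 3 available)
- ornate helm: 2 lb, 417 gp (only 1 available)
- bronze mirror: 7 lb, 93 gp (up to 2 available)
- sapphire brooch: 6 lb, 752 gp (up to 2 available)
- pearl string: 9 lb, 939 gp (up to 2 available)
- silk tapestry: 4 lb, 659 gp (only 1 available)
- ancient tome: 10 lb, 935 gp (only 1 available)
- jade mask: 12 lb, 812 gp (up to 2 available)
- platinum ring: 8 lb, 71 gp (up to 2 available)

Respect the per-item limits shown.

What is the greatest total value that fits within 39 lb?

6268

A density-first pass picks 3×crystal orb + ornate helm + 2×sapphire brooch + pearl string + silk tapestry — 6081 at 36 lb.
Dropping sapphire brooch frees 6 lb; slotting in pearl string (9 lb) lifts the total to 6268 at 39 lb.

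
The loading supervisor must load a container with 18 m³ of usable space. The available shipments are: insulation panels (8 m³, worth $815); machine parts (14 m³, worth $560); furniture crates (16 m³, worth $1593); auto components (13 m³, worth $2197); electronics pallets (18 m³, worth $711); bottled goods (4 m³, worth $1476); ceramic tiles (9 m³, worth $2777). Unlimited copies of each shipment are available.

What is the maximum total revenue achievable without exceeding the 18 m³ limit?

Ranking by ratio (revenue/m³): bottled goods 369.00, ceramic tiles 308.56, auto components 169.00.
Best packing: 4×bottled goods — 16 m³, 5904 total.

5904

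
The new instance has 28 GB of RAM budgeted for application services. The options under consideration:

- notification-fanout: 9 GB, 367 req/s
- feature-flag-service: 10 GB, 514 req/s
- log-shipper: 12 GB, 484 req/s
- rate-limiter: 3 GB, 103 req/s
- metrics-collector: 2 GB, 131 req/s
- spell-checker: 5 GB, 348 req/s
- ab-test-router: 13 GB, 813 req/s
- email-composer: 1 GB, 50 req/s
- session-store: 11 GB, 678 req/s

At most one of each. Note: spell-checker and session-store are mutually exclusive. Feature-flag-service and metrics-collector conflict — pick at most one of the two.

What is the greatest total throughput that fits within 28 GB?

1675

A density-first pass picks rate-limiter + metrics-collector + spell-checker + ab-test-router + email-composer — 1445 at 24 GB.
The 6 GB tied up in rate-limiter and metrics-collector and email-composer is better spent on feature-flag-service — total rises to 1675 (28 GB).
The closest alternative, metrics-collector + ab-test-router + email-composer + session-store, reaches only 1672.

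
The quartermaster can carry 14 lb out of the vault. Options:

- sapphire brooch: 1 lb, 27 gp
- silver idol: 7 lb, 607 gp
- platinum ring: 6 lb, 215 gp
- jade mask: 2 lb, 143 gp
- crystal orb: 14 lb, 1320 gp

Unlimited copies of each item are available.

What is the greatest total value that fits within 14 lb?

1320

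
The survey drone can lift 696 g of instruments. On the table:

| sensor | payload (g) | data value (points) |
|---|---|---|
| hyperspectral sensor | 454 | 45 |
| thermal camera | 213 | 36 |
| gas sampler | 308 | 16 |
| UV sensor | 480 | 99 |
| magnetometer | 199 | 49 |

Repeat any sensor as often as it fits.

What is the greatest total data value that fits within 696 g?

Greedy by ratio would take 3×magnetometer: 597 g used, total 147.
Dropping 2×magnetometer frees 398 g; slotting in UV sensor (480 g) lifts the total to 148 at 679 g.
That's the maximum — no swap from here does better than 148.

148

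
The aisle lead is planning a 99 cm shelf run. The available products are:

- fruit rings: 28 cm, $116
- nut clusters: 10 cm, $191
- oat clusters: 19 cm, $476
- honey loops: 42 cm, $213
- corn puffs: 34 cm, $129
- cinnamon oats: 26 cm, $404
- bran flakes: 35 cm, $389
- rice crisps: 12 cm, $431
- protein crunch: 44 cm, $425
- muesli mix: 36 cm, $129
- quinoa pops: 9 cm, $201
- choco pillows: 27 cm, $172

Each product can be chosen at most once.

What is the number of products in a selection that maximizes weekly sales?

5

Best achievable weekly sales is 1724.
nut clusters + oat clusters + rice crisps + protein crunch + quinoa pops hits 1724 at 94 cm.
All optima have 5 products.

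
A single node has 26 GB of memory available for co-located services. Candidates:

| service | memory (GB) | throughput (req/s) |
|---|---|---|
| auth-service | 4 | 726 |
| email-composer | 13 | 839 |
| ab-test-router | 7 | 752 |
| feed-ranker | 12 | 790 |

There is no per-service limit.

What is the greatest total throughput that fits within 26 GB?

By throughput per GB: auth-service 181.50, ab-test-router 107.43, feed-ranker 65.83 lead.
6×auth-service uses 24 of the 26 GB and totals 4356.
Nothing else within 26 GB beats 4356.

4356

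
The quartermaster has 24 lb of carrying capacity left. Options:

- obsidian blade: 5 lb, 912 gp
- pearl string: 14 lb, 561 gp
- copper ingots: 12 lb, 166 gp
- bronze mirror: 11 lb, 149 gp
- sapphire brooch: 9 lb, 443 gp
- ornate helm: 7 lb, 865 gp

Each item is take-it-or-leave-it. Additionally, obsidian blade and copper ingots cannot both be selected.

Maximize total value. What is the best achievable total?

2220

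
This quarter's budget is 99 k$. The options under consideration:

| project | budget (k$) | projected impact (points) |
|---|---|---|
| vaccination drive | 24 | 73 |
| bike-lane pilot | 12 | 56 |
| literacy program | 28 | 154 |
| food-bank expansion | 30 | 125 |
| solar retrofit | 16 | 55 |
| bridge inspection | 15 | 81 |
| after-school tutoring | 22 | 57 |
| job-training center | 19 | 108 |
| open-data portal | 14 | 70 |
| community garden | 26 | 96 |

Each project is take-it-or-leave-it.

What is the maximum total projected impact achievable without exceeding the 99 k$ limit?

486

Filling by ratio: bike-lane pilot + literacy program + bridge inspection + job-training center + open-data portal for 469, with 11 k$ left unused.
Replace job-training center with food-bank expansion: the trade gains 17 net, giving 486 at 99 k$.
The closest alternative, bike-lane pilot + literacy program + job-training center + open-data portal + community garden, reaches only 484.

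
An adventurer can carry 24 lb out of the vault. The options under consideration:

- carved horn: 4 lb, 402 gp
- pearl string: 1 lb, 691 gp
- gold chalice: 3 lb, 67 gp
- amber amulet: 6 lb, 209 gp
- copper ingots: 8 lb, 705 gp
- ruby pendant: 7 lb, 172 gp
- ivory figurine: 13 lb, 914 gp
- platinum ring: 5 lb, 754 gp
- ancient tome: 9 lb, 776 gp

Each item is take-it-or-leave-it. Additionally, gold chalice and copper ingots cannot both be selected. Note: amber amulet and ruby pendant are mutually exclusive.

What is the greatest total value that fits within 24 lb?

2926

Taking the top-ratio items first gives carved horn + pearl string + amber amulet + copper ingots + platinum ring for 2761 (24 lb).
Dropping carved horn and amber amulet frees 10 lb; slotting in ancient tome (9 lb) lifts the total to 2926 at 23 lb.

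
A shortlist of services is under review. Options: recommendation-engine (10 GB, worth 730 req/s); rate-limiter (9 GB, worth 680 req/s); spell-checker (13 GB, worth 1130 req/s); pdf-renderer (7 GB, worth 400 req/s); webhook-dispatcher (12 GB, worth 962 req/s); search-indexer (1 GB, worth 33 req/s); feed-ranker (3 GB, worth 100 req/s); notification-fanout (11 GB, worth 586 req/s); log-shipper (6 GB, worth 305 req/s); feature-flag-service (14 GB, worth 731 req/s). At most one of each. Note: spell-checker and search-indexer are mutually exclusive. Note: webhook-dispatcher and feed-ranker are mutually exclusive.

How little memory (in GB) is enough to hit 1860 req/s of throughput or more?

23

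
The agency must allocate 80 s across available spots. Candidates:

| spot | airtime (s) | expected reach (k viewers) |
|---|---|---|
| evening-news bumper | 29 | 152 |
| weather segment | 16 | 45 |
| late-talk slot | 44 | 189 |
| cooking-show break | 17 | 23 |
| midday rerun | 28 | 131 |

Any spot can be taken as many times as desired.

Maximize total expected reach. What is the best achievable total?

2×evening-news bumper + weather segment uses 74 of the 80 s and totals 349.
Nothing else within 80 s beats 349.

349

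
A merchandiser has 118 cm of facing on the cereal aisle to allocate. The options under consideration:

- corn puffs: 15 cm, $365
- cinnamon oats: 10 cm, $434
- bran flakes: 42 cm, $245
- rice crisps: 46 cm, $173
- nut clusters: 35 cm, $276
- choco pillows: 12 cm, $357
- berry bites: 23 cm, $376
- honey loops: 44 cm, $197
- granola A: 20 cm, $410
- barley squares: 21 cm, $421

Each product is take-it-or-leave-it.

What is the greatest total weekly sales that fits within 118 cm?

Best packing: corn puffs + cinnamon oats + choco pillows + berry bites + granola A + barley squares — 101 cm, 2363 total.
An exhaustive check of the 1024 subsets confirms 2363.

2363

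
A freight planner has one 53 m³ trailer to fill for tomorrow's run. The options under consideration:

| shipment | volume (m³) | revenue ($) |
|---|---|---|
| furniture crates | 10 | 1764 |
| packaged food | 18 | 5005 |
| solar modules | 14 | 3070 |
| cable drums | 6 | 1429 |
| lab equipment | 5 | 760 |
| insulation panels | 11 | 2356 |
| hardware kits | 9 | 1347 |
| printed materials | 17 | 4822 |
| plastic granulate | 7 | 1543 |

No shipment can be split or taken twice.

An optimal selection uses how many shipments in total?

Optimal total is 13726.
One optimal bundle: packaged food + insulation panels + printed materials + plastic granulate (53 m³).
Any selection reaching 13726 contains exactly 4 shipments.

4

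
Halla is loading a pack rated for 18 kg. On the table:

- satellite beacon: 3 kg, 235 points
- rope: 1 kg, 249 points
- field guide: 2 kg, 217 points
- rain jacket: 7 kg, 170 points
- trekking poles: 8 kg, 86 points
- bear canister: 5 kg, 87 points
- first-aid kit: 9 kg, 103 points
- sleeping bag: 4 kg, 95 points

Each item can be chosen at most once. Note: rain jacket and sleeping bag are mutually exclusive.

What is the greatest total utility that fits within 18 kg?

958

Taking satellite beacon + rope + field guide + rain jacket + bear canister: 18 kg used, 958 in utility.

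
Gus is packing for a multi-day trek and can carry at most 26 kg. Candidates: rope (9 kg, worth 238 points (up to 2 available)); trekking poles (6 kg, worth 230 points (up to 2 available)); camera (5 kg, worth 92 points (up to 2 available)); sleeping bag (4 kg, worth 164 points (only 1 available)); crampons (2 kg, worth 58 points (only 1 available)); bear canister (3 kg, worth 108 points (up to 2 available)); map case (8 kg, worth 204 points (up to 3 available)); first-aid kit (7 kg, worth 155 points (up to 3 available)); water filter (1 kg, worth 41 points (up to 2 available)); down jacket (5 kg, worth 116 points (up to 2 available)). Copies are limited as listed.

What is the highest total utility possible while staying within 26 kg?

980

The ratio ordering already packs tightly: 2×trekking poles + sleeping bag + crampons + 2×bear canister + 2×water filter, 26 kg, 980.
That's the maximum — no swap from here does better than 980.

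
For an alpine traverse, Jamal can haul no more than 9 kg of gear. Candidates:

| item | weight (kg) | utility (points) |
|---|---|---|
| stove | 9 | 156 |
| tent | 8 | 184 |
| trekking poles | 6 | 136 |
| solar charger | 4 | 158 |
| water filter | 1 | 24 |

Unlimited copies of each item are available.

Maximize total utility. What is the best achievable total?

340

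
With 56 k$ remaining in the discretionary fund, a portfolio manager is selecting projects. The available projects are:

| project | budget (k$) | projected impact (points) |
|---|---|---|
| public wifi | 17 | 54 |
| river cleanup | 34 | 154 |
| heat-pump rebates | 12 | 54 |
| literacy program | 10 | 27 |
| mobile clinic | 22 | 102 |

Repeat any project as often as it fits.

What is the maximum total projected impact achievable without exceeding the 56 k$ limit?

258

The ratio ordering already packs tightly: heat-pump rebates + 2×mobile clinic, 56 k$, 258.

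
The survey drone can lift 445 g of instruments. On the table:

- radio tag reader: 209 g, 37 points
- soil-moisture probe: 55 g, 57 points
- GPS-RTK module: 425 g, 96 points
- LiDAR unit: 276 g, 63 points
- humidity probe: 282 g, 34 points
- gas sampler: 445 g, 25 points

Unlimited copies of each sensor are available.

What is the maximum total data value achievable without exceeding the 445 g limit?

8×soil-moisture probe uses 440 of the 445 g and totals 456.

456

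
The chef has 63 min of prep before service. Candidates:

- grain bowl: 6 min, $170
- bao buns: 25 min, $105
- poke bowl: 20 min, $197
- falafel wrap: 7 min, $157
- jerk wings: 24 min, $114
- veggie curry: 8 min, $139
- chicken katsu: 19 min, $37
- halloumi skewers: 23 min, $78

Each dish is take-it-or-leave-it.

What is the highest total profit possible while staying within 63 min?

700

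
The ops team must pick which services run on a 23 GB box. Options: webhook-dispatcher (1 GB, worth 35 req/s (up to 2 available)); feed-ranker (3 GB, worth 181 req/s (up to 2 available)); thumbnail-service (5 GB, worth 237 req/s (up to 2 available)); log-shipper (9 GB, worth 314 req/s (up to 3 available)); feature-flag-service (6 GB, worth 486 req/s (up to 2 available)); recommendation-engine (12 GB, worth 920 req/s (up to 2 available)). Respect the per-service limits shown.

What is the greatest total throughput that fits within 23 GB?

1657

A density-first pass picks 2×feed-ranker + thumbnail-service + 2×feature-flag-service — 1571 at 23 GB.
A better packing is 2×webhook-dispatcher + feed-ranker + feature-flag-service + recommendation-engine: 23 GB, total 1657.
No other feasible combination exceeds 1657.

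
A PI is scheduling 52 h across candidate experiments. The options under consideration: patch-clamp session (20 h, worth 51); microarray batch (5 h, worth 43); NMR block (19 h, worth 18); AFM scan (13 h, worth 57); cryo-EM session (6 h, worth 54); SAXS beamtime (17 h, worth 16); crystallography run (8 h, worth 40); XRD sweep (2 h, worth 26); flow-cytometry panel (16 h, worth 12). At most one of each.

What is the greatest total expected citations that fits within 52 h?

245

Greedy by ratio would take microarray batch + AFM scan + cryo-EM session + SAXS beamtime + crystallography run + XRD sweep: 51 h used, total 236.
Replace SAXS beamtime and XRD sweep with patch-clamp session: the trade gains 9 net, giving 245 at 52 h.
Nothing else within 52 h beats 245.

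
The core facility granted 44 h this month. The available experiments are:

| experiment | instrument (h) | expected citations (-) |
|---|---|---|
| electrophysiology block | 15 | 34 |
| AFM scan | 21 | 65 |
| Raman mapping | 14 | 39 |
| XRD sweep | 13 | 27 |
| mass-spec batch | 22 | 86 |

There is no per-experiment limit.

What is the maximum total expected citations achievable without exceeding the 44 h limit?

172

Taking 2×mass-spec batch: 44 h used, 172 in expected citations.
Nothing else within 44 h beats 172.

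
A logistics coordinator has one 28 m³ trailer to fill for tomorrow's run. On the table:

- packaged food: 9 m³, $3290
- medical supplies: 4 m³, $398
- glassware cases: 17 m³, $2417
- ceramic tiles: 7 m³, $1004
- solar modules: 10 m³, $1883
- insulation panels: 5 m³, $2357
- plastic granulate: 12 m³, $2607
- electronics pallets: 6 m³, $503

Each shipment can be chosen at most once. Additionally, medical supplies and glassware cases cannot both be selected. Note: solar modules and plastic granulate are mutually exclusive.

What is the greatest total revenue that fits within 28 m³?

8254

Taking packaged food + insulation panels + plastic granulate: 26 m³ used, 8254 in revenue.
Runner-up packaged food + medical supplies + solar modules + insulation panels tops out at 7928.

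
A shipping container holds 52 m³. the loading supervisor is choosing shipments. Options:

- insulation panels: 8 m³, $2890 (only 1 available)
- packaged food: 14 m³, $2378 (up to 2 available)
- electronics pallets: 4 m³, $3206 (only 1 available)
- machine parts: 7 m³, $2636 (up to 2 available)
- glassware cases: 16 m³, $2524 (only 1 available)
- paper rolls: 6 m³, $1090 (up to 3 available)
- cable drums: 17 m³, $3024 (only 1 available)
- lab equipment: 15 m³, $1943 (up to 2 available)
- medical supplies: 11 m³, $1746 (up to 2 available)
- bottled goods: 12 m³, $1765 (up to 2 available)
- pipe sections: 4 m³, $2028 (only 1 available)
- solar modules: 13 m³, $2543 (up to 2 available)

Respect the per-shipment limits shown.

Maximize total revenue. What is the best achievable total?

The ratio ordering already packs tightly: insulation panels + electronics pallets + 2×machine parts + paper rolls + pipe sections + solar modules, 49 m³, 17029.
The spare 3 m³ is too small for any remaining shipment, and no exchange beats 17029.

17029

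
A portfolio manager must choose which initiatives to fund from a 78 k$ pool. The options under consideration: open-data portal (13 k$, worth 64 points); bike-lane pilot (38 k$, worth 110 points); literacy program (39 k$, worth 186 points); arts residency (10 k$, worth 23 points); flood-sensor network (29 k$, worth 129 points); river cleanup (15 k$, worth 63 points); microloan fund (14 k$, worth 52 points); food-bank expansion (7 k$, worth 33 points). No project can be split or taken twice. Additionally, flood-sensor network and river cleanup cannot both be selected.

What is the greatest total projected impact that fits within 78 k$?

348

Taking the top-ratio projects first gives open-data portal + literacy program + river cleanup + food-bank expansion for 346 (74 k$).
Dropping open-data portal and river cleanup frees 28 k$; slotting in flood-sensor network (29 k$) lifts the total to 348 at 75 k$.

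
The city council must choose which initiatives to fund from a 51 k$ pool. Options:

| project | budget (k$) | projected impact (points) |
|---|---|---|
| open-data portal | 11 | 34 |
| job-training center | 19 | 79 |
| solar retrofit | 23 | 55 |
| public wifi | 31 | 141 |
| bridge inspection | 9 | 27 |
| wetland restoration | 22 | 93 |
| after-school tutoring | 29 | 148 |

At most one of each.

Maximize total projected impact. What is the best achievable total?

241

Ranking by ratio (projected impact/k$): after-school tutoring 5.10, public wifi 4.55, wetland restoration 4.23, job-training center 4.16.
Best packing: wetland restoration + after-school tutoring — 51 k$, 241 total.
No other feasible combination exceeds 241.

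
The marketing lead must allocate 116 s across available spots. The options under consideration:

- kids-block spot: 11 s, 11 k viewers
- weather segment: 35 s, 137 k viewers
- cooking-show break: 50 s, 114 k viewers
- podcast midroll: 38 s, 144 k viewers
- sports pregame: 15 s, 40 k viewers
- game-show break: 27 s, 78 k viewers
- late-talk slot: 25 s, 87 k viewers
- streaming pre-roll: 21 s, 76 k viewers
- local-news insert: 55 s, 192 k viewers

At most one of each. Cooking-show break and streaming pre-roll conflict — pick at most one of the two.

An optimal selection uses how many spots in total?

3

Best achievable expected reach is 416.
weather segment + late-talk slot + local-news insert hits 416 at 115 s.
Any selection reaching 416 contains exactly 3 spots.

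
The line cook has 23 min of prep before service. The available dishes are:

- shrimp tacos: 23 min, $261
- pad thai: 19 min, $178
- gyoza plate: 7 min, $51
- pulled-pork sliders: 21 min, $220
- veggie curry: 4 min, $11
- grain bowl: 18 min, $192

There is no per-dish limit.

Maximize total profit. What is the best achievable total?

261

By profit per min: shrimp tacos 11.35, grain bowl 10.67, pulled-pork sliders 10.48 lead.
Taking shrimp tacos: 23 min used, 261 in profit.
Nothing else within 23 min beats 261.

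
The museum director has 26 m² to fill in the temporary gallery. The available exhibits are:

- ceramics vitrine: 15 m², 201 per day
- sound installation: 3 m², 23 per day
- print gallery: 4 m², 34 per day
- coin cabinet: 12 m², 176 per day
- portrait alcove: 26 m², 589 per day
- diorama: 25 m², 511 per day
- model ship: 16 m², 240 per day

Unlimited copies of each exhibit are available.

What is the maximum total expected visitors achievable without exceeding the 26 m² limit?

589

Ranking by ratio (expected visitors/m²): portrait alcove 22.65, diorama 20.44, model ship 15.00.
Best packing: portrait alcove — 26 m², 589 total.
That's the maximum — no swap from here does better than 589.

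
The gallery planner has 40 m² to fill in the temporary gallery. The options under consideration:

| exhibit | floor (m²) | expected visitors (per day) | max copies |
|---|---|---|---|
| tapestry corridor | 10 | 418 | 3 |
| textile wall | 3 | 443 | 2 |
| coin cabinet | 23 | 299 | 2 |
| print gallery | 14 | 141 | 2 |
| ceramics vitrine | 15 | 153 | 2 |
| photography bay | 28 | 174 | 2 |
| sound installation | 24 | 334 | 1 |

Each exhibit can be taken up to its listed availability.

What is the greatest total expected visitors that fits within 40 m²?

2140

Taking 3×tapestry corridor + 2×textile wall: 36 m² used, 2140 in expected visitors.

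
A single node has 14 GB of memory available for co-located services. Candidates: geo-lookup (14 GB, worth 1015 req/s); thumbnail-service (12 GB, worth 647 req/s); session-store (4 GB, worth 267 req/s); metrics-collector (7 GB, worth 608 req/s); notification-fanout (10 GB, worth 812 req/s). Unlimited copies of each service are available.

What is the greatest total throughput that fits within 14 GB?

Taking 2×metrics-collector: 14 GB used, 1216 in throughput.
Nothing else within 14 GB beats 1216.

1216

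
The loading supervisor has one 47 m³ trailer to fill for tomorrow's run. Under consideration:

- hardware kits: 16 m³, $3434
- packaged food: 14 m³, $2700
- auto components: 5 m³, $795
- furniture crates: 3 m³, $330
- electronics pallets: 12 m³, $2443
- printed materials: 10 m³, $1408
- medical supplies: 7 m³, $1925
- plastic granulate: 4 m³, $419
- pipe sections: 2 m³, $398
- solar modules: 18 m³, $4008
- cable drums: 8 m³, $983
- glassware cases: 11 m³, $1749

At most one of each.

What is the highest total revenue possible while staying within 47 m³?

10184

Greedy by ratio would take hardware kits + furniture crates + medical supplies + pipe sections + solar modules: 46 m³ used, total 10095.
Dropping furniture crates frees 3 m³; slotting in plastic granulate (4 m³) lifts the total to 10184 at 47 m³.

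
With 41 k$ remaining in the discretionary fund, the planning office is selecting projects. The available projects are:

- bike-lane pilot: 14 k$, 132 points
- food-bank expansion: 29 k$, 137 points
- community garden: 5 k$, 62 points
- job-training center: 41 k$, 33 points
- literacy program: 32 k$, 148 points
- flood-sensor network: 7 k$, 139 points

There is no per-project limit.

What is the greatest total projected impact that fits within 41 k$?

757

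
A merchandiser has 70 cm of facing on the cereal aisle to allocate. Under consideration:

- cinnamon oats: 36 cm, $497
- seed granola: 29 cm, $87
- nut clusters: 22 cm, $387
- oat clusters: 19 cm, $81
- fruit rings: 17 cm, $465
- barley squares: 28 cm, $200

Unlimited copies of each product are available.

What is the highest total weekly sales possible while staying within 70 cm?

1860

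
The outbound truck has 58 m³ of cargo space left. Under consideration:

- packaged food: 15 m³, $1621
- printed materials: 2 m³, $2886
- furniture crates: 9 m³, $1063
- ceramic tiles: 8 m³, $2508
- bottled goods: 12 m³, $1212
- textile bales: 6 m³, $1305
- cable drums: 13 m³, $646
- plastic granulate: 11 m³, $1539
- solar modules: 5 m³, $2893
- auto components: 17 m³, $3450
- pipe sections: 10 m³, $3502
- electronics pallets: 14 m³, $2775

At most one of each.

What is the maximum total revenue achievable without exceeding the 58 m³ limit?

18014

Ranking by ratio (revenue/m³): printed materials 1443.00, solar modules 578.60, pipe sections 350.20, ceramic tiles 313.50.
A density-first pass picks printed materials + furniture crates + ceramic tiles + textile bales + solar modules + auto components + pipe sections — 17607 at 57 m³.
The 15 m³ tied up in furniture crates and textile bales is better spent on electronics pallets — total rises to 18014 (56 m³).
No other feasible combination exceeds 18014.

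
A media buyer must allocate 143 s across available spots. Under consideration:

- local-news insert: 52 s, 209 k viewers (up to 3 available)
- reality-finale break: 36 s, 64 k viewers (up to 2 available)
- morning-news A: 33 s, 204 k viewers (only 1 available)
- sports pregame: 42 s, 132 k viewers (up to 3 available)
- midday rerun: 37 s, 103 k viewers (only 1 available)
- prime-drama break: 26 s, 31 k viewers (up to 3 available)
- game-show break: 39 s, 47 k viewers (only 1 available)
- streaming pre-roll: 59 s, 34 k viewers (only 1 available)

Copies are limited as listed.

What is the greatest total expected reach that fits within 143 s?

622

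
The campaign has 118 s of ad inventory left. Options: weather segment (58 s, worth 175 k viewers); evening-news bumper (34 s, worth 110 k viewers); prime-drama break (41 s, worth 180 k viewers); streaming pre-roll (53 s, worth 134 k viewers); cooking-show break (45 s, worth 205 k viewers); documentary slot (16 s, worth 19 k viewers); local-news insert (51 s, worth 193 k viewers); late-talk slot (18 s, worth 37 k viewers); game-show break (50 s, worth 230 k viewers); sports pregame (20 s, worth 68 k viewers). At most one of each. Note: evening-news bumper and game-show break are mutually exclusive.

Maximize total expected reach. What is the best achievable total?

The ratio ordering already packs tightly: cooking-show break + game-show break + sports pregame, 115 s, 503.
An exhaustive check of the 1024 subsets confirms 503.

503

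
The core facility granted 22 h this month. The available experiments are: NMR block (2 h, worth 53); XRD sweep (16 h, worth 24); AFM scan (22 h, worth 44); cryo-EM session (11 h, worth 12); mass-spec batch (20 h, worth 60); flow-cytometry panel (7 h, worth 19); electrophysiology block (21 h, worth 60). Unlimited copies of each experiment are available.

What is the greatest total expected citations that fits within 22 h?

Taking 11×NMR block: 22 h used, 583 in expected citations.
No other feasible combination exceeds 583.

583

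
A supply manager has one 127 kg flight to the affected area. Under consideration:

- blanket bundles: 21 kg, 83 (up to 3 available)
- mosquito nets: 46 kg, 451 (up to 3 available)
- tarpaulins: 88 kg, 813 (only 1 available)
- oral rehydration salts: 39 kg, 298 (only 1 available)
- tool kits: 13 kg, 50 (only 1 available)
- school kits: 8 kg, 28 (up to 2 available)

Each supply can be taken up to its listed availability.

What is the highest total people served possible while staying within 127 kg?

1111

By people served per kg: mosquito nets 9.80, tarpaulins 9.24, oral rehydration salts 7.64, blanket bundles 3.95 lead.
Filling by ratio: blanket bundles + 2×mosquito nets + tool kits for 1035, with 1 kg left unused.
A better packing is tarpaulins + oral rehydration salts: 127 kg, total 1111.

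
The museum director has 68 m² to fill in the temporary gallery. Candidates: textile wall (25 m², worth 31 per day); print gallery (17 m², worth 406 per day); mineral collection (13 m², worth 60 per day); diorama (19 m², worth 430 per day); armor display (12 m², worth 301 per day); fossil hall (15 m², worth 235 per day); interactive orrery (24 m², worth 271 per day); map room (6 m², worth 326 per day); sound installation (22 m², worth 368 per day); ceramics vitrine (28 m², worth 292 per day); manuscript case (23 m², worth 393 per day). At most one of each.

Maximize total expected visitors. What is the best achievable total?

1555

Filling by ratio: print gallery + mineral collection + diorama + armor display + map room for 1523, with 1 m² left unused.
The 25 m² tied up in mineral collection and armor display is better spent on manuscript case — total rises to 1555 (65 m²).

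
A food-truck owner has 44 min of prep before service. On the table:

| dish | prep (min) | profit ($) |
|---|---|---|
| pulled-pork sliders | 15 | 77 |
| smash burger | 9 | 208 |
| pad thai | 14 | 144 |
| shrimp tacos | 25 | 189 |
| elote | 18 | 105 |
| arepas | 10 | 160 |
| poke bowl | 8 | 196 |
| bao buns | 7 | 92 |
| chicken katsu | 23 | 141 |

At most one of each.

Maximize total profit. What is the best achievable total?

By profit per min: poke bowl 24.50, smash burger 23.11, arepas 16.00, bao buns 13.14 lead.
Taking the top-ratio dishes first gives smash burger + arepas + poke bowl + bao buns for 656 (34 min).
Replace bao buns with pad thai: the trade gains 52 net, giving 708 at 41 min.
Runner-up smash burger + arepas + poke bowl + bao buns tops out at 656.

708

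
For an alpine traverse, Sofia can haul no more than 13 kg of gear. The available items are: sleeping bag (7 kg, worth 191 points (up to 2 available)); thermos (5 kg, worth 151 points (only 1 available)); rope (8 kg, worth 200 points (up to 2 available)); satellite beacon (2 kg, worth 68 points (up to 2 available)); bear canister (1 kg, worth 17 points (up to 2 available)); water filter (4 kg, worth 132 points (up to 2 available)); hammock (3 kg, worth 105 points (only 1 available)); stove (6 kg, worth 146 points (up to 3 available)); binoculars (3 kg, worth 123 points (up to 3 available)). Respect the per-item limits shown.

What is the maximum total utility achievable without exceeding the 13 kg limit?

505

Greedy by ratio would take bear canister + hammock + 3×binoculars: 13 kg used, total 491.
Replace bear canister and hammock with 2×satellite beacon: the trade gains 14 net, giving 505 at 13 kg.
Nothing else within 13 kg beats 505.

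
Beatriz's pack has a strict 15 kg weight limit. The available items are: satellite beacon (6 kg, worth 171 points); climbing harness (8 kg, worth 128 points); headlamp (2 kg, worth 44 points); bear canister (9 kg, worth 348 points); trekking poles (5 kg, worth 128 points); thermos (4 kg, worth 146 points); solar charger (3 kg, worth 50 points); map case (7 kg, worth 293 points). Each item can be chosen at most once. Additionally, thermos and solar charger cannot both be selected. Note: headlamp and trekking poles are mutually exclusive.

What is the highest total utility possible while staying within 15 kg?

Greedy by ratio would take headlamp + thermos + map case: 13 kg used, total 483.
Dropping map case frees 7 kg; slotting in bear canister (9 kg) lifts the total to 538 at 15 kg.

538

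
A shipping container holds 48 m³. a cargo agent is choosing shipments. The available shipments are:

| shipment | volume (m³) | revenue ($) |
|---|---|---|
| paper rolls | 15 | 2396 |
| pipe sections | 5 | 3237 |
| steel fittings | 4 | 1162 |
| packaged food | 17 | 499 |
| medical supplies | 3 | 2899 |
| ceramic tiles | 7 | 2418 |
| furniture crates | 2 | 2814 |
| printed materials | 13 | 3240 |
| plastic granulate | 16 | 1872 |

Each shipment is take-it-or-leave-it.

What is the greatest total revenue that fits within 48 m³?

17004

Density check — furniture crates 1407.00, medical supplies 966.33, pipe sections 647.40, ceramic tiles 345.43 are the best per m³.
A density-first pass picks pipe sections + steel fittings + medical supplies + ceramic tiles + furniture crates + printed materials — 15770 at 34 m³.
Dropping steel fittings frees 4 m³; slotting in paper rolls (15 m³) lifts the total to 17004 at 45 m³.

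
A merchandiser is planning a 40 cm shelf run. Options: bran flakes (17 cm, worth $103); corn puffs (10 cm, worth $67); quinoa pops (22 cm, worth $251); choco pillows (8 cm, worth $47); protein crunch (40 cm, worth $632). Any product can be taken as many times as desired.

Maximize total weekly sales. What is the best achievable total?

Protein crunch uses 40 of the 40 cm and totals 632.
Every other selection either busts 40 cm or fails to beat 632.

632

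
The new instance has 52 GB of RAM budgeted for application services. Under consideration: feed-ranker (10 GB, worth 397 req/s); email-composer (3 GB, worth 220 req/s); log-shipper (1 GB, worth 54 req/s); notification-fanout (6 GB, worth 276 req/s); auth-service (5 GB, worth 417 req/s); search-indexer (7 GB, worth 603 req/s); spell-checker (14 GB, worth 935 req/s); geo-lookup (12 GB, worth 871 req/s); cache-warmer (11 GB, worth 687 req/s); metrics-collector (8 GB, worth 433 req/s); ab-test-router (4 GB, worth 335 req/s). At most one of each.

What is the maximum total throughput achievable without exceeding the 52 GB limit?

A density-first pass picks email-composer + log-shipper + notification-fanout + auth-service + search-indexer + spell-checker + geo-lookup + ab-test-router — 3711 at 52 GB.
The 11 GB tied up in log-shipper and notification-fanout and ab-test-router is better spent on cache-warmer — total rises to 3733 (52 GB).
The closest alternative, email-composer + log-shipper + notification-fanout + auth-service + search-indexer + spell-checker + geo-lookup + ab-test-router, reaches only 3711.

3733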